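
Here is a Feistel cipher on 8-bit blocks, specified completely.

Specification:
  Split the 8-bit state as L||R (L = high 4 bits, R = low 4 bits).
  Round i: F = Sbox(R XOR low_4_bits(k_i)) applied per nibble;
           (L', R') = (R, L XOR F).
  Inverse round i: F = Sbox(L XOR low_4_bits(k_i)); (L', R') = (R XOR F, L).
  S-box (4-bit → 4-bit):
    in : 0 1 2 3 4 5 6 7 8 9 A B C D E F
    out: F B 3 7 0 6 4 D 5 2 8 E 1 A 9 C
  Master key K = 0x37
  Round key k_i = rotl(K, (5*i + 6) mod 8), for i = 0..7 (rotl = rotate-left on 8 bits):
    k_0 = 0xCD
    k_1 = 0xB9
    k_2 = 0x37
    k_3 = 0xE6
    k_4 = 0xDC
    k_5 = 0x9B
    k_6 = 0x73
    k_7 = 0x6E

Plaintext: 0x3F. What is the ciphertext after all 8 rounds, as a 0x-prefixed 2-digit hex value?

s_0 = plaintext = 0x3F
s_1 = Round(s_0, k_0) = 0xF0
s_2 = Round(s_1, k_1) = 0x0D
s_3 = Round(s_2, k_2) = 0xD8
s_4 = Round(s_3, k_3) = 0x84
s_5 = Round(s_4, k_4) = 0x4D
s_6 = Round(s_5, k_5) = 0xD0
s_7 = Round(s_6, k_6) = 0x0A
s_8 = Round(s_7, k_7) = 0xA0

0xA0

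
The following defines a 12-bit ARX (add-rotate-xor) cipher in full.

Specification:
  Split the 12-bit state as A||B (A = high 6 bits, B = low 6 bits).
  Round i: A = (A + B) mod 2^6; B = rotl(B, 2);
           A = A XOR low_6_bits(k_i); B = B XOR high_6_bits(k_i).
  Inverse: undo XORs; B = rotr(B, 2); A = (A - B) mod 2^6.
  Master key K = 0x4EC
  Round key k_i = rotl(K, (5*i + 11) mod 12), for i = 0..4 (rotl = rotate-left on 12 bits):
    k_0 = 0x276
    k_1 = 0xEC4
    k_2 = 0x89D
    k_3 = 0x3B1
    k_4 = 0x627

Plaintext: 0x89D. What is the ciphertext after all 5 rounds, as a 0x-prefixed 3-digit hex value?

0x280

s_0 = plaintext = 0x89D
s_1 = Round(s_0, k_0) = 0x27C
s_2 = Round(s_1, k_1) = 0x048
s_3 = Round(s_2, k_2) = 0x502
s_4 = Round(s_3, k_3) = 0x9C6
s_5 = Round(s_4, k_4) = 0x280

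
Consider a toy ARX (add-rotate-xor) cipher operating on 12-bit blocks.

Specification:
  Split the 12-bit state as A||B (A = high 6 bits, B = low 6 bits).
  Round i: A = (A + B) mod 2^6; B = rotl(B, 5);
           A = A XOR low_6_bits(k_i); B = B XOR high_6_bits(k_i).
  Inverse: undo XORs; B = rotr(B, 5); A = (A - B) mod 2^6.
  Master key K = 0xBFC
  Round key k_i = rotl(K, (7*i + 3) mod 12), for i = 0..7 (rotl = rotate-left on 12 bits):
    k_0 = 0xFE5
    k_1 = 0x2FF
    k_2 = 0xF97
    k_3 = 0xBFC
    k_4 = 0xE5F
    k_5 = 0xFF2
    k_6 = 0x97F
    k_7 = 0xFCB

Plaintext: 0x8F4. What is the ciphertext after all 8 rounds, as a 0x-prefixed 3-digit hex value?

s_0 = plaintext = 0x8F4
s_1 = Round(s_0, k_0) = 0xCA5
s_2 = Round(s_1, k_1) = 0xA39
s_3 = Round(s_2, k_2) = 0xD82
s_4 = Round(s_3, k_3) = 0x12E
s_5 = Round(s_4, k_4) = 0xB6E
s_6 = Round(s_5, k_5) = 0xA68
s_7 = Round(s_6, k_6) = 0xBB1
s_8 = Round(s_7, k_7) = 0x507

0x507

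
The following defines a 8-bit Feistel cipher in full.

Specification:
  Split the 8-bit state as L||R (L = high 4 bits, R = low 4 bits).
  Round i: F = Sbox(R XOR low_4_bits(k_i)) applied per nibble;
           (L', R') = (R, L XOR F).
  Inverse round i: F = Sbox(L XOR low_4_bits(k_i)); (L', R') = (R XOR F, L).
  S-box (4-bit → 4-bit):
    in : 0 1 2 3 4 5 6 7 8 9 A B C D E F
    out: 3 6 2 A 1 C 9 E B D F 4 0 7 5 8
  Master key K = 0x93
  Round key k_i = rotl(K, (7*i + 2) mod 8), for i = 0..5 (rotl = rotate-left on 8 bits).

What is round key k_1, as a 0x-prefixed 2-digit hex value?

0x27

K = 0x93
k_0 = rotl(K, (7*0+2) mod 8) = rotl(K, 2) = 0x4E
k_1 = rotl(K, (7*1+2) mod 8) = rotl(K, 1) = 0x27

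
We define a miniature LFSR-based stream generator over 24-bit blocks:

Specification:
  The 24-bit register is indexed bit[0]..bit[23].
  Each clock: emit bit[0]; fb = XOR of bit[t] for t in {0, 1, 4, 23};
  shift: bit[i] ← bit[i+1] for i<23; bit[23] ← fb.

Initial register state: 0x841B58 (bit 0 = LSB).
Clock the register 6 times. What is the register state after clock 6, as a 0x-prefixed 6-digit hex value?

reg_0 = 0x841B58
clock 1: out=0, reg = 0x420DAC
clock 2: out=0, reg = 0x2106D6
clock 3: out=0, reg = 0x10836B
clock 4: out=1, reg = 0x0841B5
clock 5: out=1, reg = 0x0420DA
clock 6: out=0, reg = 0x02106D

0x02106D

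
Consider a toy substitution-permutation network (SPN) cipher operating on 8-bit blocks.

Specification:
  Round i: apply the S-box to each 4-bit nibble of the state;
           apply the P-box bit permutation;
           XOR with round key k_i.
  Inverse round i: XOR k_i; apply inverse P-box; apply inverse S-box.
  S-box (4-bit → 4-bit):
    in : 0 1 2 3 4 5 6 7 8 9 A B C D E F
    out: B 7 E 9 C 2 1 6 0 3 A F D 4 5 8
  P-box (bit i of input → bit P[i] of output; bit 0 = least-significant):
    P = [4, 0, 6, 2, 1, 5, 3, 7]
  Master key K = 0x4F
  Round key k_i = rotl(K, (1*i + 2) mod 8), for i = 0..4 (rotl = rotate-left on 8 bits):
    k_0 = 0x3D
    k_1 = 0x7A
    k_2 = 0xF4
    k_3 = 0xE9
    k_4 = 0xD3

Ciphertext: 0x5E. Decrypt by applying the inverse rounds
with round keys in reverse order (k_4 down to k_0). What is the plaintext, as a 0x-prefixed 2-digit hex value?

s_0 = ciphertext = 0x5E
s_1 = InvRound(s_0, k_4) = 0x4A
s_2 = InvRound(s_1, k_3) = 0x05
s_3 = InvRound(s_2, k_2) = 0xA1
s_4 = InvRound(s_3, k_1) = 0xC1
s_5 = InvRound(s_4, k_0) = 0x2C

0x2C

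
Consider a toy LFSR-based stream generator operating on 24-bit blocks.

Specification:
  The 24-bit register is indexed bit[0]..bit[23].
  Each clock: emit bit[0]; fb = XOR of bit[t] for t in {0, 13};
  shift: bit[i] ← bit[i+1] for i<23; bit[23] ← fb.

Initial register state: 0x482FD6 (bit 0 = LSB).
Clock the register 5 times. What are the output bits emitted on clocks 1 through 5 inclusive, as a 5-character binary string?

reg_0 = 0x482FD6
clock 1: out=0, reg = 0xA417EB
clock 2: out=1, reg = 0xD20BF5
clock 3: out=1, reg = 0xE905FA
clock 4: out=0, reg = 0x7482FD
clock 5: out=1, reg = 0xBA417E

01101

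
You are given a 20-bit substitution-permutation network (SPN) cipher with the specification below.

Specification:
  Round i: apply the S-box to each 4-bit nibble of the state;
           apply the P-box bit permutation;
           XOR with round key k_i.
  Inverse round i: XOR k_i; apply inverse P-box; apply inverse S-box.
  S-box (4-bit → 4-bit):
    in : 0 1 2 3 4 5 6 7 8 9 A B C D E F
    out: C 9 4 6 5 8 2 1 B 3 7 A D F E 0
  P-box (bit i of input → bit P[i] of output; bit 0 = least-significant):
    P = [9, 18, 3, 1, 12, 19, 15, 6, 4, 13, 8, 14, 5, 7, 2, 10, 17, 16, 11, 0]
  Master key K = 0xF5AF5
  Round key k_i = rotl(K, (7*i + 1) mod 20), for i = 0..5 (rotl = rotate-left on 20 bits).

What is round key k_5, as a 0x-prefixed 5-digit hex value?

K = 0xF5AF5
k_0 = rotl(K, (7*0+1) mod 20) = rotl(K, 1) = 0xEB5EB
k_1 = rotl(K, (7*1+1) mod 20) = rotl(K, 8) = 0xAF5F5
k_2 = rotl(K, (7*2+1) mod 20) = rotl(K, 15) = 0xAFAD7
k_3 = rotl(K, (7*3+1) mod 20) = rotl(K, 2) = 0xD6BD7
k_4 = rotl(K, (7*4+1) mod 20) = rotl(K, 9) = 0x5EBEB
k_5 = rotl(K, (7*5+1) mod 20) = rotl(K, 16) = 0x5F5AF

0x5F5AF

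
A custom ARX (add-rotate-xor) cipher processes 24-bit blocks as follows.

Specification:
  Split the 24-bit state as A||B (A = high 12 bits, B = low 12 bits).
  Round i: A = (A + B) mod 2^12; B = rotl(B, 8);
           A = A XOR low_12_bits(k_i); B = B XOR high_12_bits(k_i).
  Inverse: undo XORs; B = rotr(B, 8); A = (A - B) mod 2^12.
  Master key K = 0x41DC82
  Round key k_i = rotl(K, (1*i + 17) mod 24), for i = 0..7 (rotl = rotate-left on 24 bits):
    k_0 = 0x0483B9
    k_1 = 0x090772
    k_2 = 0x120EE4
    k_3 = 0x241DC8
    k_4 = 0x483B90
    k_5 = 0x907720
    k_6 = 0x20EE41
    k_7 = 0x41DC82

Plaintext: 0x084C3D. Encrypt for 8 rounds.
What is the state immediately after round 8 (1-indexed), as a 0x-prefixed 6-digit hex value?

s_0 = plaintext = 0x084C3D
s_1 = Round(s_0, k_0) = 0xF78D8B
s_2 = Round(s_1, k_1) = 0xA71B48
s_3 = Round(s_2, k_2) = 0xB5D994
s_4 = Round(s_3, k_3) = 0x9396D8
s_5 = Round(s_4, k_4) = 0xB81CEE
s_6 = Round(s_5, k_5) = 0xF4F7C9
s_7 = Round(s_6, k_6) = 0x959B72
s_8 = Round(s_7, k_7) = 0x8496AA

0x8496AA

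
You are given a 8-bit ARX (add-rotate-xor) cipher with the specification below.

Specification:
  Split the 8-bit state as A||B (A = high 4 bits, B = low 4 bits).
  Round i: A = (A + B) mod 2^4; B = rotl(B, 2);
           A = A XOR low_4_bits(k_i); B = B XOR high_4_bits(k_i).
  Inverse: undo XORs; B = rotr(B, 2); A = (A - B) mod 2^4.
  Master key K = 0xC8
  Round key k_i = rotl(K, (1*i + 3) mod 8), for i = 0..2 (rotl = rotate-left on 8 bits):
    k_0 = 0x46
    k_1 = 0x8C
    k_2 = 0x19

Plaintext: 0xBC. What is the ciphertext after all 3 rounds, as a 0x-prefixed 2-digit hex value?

0x04

s_0 = plaintext = 0xBC
s_1 = Round(s_0, k_0) = 0x17
s_2 = Round(s_1, k_1) = 0x45
s_3 = Round(s_2, k_2) = 0x04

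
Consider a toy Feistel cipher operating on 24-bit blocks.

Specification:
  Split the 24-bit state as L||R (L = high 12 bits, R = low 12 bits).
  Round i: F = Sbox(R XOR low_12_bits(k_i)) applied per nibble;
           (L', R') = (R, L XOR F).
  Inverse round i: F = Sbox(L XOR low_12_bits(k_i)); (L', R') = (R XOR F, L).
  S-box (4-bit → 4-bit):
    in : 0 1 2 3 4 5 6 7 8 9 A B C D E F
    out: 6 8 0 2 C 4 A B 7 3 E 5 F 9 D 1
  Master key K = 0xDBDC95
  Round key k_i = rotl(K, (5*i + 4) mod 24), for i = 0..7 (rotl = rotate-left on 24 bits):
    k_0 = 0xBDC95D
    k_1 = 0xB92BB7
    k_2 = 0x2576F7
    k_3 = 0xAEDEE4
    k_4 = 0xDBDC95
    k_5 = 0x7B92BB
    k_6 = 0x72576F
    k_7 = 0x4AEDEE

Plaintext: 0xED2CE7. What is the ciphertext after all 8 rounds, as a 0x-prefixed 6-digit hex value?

s_0 = plaintext = 0xED2CE7
s_1 = Round(s_0, k_0) = 0xCE7A8C
s_2 = Round(s_1, k_1) = 0xA8C4C2
s_3 = Round(s_2, k_2) = 0x4C2AA8
s_4 = Round(s_3, k_3) = 0xAA880D
s_5 = Round(s_4, k_4) = 0x80D69F
s_6 = Round(s_5, k_5) = 0x69F401
s_7 = Round(s_6, k_6) = 0x401432
s_8 = Round(s_7, k_7) = 0x43279E

0x43279E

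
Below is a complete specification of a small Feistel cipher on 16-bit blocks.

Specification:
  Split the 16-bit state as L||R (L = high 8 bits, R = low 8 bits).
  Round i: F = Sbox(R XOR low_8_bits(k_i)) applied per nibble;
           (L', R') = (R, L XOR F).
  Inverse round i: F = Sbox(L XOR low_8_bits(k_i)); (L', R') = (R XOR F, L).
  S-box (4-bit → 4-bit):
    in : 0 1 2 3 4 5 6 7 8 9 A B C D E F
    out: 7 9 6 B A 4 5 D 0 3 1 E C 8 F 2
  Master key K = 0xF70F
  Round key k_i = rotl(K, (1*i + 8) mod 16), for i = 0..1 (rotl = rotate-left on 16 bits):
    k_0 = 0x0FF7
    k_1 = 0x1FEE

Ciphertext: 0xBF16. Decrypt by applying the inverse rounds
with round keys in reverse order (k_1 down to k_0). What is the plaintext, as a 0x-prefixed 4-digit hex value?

s_0 = ciphertext = 0xBF16
s_1 = InvRound(s_0, k_1) = 0x5FBF
s_2 = InvRound(s_1, k_0) = 0xAF5F

0xAF5F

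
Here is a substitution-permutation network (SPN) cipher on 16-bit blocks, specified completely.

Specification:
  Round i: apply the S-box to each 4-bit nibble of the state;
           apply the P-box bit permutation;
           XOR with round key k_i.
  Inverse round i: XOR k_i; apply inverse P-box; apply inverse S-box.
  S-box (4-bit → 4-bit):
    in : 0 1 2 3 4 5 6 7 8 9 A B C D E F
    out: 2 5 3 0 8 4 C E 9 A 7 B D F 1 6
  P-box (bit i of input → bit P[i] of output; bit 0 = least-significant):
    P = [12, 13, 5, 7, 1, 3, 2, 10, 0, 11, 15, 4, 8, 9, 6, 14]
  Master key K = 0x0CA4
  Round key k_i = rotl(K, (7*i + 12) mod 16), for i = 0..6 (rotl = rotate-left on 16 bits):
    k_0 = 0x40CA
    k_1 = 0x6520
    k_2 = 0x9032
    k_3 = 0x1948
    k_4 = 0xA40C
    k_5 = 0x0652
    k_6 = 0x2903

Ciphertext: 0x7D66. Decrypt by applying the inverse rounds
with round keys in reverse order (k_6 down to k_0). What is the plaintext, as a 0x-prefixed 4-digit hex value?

0x9C64

s_0 = ciphertext = 0x7D66
s_1 = InvRound(s_0, k_6) = 0x6E61
s_2 = InvRound(s_1, k_5) = 0x4BEF
s_3 = InvRound(s_2, k_4) = 0xDA87
s_4 = InvRound(s_3, k_3) = 0xD1A4
s_5 = InvRound(s_4, k_2) = 0x8414
s_6 = InvRound(s_5, k_1) = 0x865F
s_7 = InvRound(s_6, k_0) = 0x9C64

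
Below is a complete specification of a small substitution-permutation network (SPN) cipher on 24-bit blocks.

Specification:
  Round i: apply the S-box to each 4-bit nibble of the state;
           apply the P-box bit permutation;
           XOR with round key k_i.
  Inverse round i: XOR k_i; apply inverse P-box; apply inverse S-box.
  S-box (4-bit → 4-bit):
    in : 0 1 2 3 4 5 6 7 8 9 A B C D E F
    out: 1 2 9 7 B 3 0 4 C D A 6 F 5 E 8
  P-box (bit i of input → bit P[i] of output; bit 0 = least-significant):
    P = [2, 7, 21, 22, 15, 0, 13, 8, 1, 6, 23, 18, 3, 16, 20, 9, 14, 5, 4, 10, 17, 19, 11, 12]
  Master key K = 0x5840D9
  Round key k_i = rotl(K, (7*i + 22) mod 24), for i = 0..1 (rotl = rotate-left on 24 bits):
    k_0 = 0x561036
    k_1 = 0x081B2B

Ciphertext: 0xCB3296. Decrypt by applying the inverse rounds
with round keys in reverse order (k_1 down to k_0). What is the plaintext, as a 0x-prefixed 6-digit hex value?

0x19ACF1

s_0 = ciphertext = 0xCB3296
s_1 = InvRound(s_0, k_1) = 0xDB57E4
s_2 = InvRound(s_1, k_0) = 0x19ACF1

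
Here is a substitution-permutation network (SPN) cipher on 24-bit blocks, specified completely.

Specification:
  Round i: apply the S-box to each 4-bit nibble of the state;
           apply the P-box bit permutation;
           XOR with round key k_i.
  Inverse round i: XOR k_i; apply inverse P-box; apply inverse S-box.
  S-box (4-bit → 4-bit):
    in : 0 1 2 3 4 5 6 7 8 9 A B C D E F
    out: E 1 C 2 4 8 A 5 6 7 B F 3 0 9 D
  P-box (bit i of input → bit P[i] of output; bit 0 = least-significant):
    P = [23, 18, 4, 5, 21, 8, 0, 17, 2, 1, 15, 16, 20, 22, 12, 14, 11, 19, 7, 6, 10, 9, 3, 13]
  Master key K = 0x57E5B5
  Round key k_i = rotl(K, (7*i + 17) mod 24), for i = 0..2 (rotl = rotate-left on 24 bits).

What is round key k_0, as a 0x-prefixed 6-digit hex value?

0x6AAFCB

K = 0x57E5B5
k_0 = rotl(K, (7*0+17) mod 24) = rotl(K, 17) = 0x6AAFCB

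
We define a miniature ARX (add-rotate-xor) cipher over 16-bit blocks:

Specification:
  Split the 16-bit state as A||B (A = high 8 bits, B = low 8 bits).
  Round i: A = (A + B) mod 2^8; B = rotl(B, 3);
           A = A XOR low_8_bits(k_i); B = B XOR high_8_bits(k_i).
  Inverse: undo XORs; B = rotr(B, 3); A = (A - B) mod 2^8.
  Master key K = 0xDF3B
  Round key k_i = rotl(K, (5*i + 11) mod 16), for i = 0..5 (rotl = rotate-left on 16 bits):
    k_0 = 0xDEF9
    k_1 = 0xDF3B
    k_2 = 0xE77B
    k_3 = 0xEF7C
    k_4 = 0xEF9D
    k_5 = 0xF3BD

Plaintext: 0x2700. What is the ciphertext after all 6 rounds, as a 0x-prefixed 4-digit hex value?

0x802A

s_0 = plaintext = 0x2700
s_1 = Round(s_0, k_0) = 0xDEDE
s_2 = Round(s_1, k_1) = 0x8729
s_3 = Round(s_2, k_2) = 0xCBAE
s_4 = Round(s_3, k_3) = 0x059A
s_5 = Round(s_4, k_4) = 0x023B
s_6 = Round(s_5, k_5) = 0x802A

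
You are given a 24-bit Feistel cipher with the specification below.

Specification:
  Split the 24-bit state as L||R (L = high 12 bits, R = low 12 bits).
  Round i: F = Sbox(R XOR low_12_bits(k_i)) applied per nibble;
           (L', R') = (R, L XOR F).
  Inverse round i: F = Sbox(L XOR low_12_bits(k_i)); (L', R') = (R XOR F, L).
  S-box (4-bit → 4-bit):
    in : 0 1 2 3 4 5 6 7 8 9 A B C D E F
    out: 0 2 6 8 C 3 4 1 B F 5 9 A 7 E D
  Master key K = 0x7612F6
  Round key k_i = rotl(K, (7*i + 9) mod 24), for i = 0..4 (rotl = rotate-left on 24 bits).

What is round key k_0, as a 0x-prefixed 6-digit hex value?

K = 0x7612F6
k_0 = rotl(K, (7*0+9) mod 24) = rotl(K, 9) = 0x25ECEC

0x25ECEC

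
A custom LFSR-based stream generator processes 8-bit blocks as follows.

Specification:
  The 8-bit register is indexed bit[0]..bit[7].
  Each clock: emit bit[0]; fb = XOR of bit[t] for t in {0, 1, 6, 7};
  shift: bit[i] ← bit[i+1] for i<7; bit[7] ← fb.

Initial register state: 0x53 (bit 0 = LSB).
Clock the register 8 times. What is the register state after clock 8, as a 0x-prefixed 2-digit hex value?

0x25

reg_0 = 0x53
clock 1: out=1, reg = 0xA9
clock 2: out=1, reg = 0x54
clock 3: out=0, reg = 0xAA
clock 4: out=0, reg = 0x55
clock 5: out=1, reg = 0x2A
clock 6: out=0, reg = 0x95
clock 7: out=1, reg = 0x4A
clock 8: out=0, reg = 0x25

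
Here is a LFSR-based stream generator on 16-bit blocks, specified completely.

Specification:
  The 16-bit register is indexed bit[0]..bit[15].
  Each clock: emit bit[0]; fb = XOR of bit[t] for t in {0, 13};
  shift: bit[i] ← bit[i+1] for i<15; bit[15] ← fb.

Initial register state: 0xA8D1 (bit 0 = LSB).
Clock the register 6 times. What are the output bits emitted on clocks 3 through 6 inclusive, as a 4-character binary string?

reg_0 = 0xA8D1
clock 1: out=1, reg = 0x5468
clock 2: out=0, reg = 0x2A34
clock 3: out=0, reg = 0x951A
clock 4: out=0, reg = 0x4A8D
clock 5: out=1, reg = 0xA546
clock 6: out=0, reg = 0xD2A3

0010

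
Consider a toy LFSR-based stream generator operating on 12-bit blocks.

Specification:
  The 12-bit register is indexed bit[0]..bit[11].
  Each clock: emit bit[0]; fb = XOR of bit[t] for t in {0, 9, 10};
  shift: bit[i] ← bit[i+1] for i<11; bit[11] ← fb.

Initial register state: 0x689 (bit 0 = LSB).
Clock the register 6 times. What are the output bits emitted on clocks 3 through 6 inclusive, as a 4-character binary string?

reg_0 = 0x689
clock 1: out=1, reg = 0xB44
clock 2: out=0, reg = 0xDA2
clock 3: out=0, reg = 0xED1
clock 4: out=1, reg = 0xF68
clock 5: out=0, reg = 0x7B4
clock 6: out=0, reg = 0x3DA

0100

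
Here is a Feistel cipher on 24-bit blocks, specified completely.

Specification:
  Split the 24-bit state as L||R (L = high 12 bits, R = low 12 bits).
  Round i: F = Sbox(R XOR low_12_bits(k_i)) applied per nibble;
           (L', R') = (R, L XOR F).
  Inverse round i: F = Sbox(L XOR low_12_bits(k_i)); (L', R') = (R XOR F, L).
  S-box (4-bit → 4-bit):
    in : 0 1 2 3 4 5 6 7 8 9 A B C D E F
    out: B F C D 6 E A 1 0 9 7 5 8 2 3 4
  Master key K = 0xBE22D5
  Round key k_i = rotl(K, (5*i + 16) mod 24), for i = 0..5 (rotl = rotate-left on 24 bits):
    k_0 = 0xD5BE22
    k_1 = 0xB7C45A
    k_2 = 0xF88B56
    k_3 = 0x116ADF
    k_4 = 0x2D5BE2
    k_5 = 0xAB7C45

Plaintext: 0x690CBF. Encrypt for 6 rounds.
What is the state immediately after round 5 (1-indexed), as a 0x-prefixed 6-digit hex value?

0x5F9F4E

s_0 = plaintext = 0x690CBF
s_1 = Round(s_0, k_0) = 0xCBFA02
s_2 = Round(s_1, k_1) = 0xA02F5F
s_3 = Round(s_2, k_2) = 0xF5FCBB
s_4 = Round(s_3, k_3) = 0xCBB5F9
s_5 = Round(s_4, k_4) = 0x5F9F4E
s_6 = Round(s_5, k_5) = 0xF4E84C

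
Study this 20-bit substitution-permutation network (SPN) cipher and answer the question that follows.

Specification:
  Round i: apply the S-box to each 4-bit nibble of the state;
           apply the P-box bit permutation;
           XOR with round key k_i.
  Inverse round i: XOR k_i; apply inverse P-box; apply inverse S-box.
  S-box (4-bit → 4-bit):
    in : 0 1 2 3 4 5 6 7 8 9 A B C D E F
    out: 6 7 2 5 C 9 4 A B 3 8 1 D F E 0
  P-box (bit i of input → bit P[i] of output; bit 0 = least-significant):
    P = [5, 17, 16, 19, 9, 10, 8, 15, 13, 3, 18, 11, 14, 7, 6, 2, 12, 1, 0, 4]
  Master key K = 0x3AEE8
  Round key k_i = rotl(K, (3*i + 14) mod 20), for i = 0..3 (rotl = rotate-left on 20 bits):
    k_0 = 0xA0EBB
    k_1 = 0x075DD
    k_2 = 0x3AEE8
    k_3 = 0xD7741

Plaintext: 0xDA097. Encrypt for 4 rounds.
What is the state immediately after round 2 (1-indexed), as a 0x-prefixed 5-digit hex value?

s_0 = plaintext = 0xDA097
s_1 = Round(s_0, k_0) = 0x418A4
s_2 = Round(s_1, k_1) = 0x99D04
s_3 = Round(s_2, k_2) = 0xED362
s_4 = Round(s_3, k_3) = 0xB1696

0x99D04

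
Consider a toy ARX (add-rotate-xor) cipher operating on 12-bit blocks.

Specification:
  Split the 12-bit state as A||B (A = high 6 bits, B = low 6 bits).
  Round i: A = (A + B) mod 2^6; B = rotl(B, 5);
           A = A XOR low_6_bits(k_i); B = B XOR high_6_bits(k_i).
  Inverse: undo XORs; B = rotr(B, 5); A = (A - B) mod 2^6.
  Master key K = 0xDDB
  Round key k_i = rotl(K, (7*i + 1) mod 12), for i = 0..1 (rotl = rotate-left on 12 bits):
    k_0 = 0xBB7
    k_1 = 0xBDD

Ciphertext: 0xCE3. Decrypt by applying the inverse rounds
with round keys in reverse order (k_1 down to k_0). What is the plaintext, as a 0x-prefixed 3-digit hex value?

s_0 = ciphertext = 0xCE3
s_1 = InvRound(s_0, k_1) = 0x598
s_2 = InvRound(s_1, k_0) = 0xD2D

0xD2D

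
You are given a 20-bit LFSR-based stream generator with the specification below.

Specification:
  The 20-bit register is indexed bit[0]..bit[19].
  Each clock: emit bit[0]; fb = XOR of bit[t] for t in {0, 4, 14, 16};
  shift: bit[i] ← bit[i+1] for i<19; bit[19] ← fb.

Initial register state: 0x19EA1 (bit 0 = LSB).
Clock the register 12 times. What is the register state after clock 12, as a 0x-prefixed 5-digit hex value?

reg_0 = 0x19EA1
clock 1: out=1, reg = 0x0CF50
clock 2: out=0, reg = 0x067A8
clock 3: out=0, reg = 0x833D4
clock 4: out=0, reg = 0xC19EA
clock 5: out=0, reg = 0x60CF5
clock 6: out=1, reg = 0x3067A
clock 7: out=0, reg = 0x1833D
clock 8: out=1, reg = 0x8C19E
clock 9: out=0, reg = 0x460CF
clock 10: out=1, reg = 0x23067
clock 11: out=1, reg = 0x91833
clock 12: out=1, reg = 0xC8C19

0xC8C19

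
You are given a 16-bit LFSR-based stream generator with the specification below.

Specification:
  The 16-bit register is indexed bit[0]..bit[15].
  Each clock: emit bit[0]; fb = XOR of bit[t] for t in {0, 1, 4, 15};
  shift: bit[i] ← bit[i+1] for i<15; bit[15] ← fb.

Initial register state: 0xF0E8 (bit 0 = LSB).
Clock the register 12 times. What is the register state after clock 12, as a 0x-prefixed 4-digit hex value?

0xD71F

reg_0 = 0xF0E8
clock 1: out=0, reg = 0xF874
clock 2: out=0, reg = 0x7C3A
clock 3: out=0, reg = 0x3E1D
clock 4: out=1, reg = 0x1F0E
clock 5: out=0, reg = 0x8F87
clock 6: out=1, reg = 0xC7C3
clock 7: out=1, reg = 0xE3E1
clock 8: out=1, reg = 0x71F0
clock 9: out=0, reg = 0xB8F8
clock 10: out=0, reg = 0x5C7C
clock 11: out=0, reg = 0xAE3E
clock 12: out=0, reg = 0xD71F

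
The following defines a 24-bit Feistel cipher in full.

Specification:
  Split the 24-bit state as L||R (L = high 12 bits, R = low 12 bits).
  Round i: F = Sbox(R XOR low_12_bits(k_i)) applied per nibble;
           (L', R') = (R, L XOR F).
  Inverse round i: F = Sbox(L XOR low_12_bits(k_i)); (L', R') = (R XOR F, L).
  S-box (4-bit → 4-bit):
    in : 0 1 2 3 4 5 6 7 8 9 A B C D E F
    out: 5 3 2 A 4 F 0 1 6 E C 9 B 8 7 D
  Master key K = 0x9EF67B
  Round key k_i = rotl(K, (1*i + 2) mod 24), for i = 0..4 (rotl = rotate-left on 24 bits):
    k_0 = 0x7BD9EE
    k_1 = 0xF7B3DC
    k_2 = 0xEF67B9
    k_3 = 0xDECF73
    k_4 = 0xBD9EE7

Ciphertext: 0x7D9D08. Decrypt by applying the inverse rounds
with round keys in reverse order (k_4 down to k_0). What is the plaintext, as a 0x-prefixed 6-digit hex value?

s_0 = ciphertext = 0x7D9D08
s_1 = InvRound(s_0, k_4) = 0x3AF7D9
s_2 = InvRound(s_1, k_3) = 0xC523AF
s_3 = InvRound(s_2, k_2) = 0xAD6C52
s_4 = InvRound(s_3, k_1) = 0x20EAD6
s_5 = InvRound(s_4, k_0) = 0x3A320E

0x3A320E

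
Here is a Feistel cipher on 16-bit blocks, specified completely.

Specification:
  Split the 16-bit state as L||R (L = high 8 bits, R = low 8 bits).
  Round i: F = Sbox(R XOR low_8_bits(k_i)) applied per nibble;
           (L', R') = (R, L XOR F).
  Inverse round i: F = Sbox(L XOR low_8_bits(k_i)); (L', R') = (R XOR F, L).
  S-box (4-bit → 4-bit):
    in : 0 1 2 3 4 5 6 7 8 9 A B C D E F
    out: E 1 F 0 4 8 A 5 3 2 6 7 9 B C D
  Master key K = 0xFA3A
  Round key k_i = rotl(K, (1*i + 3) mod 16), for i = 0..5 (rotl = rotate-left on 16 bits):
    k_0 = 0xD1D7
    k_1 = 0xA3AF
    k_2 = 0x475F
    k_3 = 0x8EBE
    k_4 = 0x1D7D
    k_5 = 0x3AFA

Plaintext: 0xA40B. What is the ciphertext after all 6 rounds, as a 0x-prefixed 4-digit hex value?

0xD107

s_0 = plaintext = 0xA40B
s_1 = Round(s_0, k_0) = 0x0B1D
s_2 = Round(s_1, k_1) = 0x1D74
s_3 = Round(s_2, k_2) = 0x74EA
s_4 = Round(s_3, k_3) = 0xEAF0
s_5 = Round(s_4, k_4) = 0xF0D1
s_6 = Round(s_5, k_5) = 0xD107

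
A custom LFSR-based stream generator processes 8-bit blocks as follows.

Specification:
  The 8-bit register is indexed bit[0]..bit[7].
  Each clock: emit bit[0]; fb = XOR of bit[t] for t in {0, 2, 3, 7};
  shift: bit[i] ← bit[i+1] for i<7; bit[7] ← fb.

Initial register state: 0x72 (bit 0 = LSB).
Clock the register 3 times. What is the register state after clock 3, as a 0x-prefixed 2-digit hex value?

0x0E

reg_0 = 0x72
clock 1: out=0, reg = 0x39
clock 2: out=1, reg = 0x1C
clock 3: out=0, reg = 0x0E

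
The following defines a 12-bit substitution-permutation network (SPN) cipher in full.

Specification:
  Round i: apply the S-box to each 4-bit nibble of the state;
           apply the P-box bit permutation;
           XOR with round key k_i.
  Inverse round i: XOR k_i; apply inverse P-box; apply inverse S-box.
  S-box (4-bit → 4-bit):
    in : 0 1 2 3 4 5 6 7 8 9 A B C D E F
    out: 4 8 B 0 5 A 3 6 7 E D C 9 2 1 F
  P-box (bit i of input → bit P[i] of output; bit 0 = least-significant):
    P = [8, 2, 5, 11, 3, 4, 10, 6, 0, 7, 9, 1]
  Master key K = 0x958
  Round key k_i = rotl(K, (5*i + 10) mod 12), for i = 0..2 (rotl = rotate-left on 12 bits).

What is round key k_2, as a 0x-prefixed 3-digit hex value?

0x895

K = 0x958
k_0 = rotl(K, (5*0+10) mod 12) = rotl(K, 10) = 0x256
k_1 = rotl(K, (5*1+10) mod 12) = rotl(K, 3) = 0xAC4
k_2 = rotl(K, (5*2+10) mod 12) = rotl(K, 8) = 0x895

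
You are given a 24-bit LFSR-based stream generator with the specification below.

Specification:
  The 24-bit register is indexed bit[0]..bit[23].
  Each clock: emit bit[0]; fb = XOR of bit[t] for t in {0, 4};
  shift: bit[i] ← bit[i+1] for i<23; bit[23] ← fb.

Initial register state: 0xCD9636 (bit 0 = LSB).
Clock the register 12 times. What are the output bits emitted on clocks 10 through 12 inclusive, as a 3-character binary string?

110

reg_0 = 0xCD9636
clock 1: out=0, reg = 0xE6CB1B
clock 2: out=1, reg = 0x73658D
clock 3: out=1, reg = 0xB9B2C6
clock 4: out=0, reg = 0x5CD963
clock 5: out=1, reg = 0xAE6CB1
clock 6: out=1, reg = 0x573658
clock 7: out=0, reg = 0xAB9B2C
clock 8: out=0, reg = 0x55CD96
clock 9: out=0, reg = 0xAAE6CB
clock 10: out=1, reg = 0xD57365
clock 11: out=1, reg = 0xEAB9B2
clock 12: out=0, reg = 0xF55CD9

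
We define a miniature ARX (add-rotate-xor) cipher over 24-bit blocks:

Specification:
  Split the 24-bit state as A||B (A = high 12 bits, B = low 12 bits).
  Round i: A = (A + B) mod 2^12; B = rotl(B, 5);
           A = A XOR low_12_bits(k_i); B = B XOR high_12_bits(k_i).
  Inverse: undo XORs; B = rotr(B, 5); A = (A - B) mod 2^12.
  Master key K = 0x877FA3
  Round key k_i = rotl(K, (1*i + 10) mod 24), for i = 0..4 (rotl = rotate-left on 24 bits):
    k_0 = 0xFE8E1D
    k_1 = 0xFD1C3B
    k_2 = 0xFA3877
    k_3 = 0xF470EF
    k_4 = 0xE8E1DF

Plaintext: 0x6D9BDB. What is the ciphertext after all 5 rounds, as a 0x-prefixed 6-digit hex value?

s_0 = plaintext = 0x6D9BDB
s_1 = Round(s_0, k_0) = 0xCA949F
s_2 = Round(s_1, k_1) = 0xD73C38
s_3 = Round(s_2, k_2) = 0x1DC8BB
s_4 = Round(s_3, k_3) = 0xA78836
s_5 = Round(s_4, k_4) = 0x37185E

0x37185E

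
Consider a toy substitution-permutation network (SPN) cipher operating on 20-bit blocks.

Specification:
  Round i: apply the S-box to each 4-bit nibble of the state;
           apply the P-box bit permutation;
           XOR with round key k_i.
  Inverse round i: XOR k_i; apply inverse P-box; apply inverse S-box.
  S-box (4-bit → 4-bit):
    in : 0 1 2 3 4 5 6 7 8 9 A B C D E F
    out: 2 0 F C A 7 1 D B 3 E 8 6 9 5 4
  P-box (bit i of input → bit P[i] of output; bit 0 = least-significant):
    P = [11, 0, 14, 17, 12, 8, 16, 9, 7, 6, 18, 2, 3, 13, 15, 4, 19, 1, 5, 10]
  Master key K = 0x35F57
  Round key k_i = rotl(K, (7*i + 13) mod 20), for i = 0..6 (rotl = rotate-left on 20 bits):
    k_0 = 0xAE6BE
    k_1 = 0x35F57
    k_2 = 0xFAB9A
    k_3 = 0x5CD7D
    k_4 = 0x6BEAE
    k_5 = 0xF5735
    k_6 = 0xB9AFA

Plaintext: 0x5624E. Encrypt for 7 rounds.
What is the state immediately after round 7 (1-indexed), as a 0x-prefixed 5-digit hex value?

s_0 = plaintext = 0x5624E
s_1 = Round(s_0, k_0) = 0x6AD50
s_2 = Round(s_1, k_1) = 0xAEEC2
s_3 = Round(s_2, k_2) = 0x86631
s_4 = Round(s_3, k_3) = 0xCCBF7
s_5 = Round(s_4, k_4) = 0x55688
s_6 = Round(s_5, k_5) = 0x5EC9E
s_7 = Round(s_6, k_6) = 0x74390

0x74390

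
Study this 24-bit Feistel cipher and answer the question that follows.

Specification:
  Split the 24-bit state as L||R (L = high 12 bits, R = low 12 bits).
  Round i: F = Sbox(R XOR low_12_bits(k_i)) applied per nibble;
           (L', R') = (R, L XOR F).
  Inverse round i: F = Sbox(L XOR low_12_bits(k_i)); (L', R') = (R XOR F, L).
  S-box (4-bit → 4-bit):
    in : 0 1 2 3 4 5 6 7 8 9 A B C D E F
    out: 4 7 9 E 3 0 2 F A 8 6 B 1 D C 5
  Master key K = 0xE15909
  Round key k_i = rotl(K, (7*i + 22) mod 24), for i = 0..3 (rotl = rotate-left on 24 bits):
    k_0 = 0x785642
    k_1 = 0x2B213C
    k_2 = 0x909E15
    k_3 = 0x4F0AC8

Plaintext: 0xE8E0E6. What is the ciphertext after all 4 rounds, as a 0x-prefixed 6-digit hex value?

s_0 = plaintext = 0xE8E0E6
s_1 = Round(s_0, k_0) = 0x0E6CED
s_2 = Round(s_1, k_1) = 0xCEDD31
s_3 = Round(s_2, k_2) = 0xD3127E
s_4 = Round(s_3, k_3) = 0x27E783

0x27E783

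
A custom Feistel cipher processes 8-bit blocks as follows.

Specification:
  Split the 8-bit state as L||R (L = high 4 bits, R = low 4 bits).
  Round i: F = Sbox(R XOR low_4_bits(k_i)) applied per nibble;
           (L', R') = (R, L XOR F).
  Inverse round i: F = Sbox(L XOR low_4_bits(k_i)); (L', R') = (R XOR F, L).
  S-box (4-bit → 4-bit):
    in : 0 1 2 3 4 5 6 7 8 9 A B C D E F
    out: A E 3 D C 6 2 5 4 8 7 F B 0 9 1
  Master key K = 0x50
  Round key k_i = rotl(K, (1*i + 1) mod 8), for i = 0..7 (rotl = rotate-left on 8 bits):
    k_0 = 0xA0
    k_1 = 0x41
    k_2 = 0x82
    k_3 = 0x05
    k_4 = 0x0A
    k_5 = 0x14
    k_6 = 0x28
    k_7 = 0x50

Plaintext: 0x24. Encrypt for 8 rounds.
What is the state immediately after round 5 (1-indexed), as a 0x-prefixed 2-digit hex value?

0xC9

s_0 = plaintext = 0x24
s_1 = Round(s_0, k_0) = 0x4E
s_2 = Round(s_1, k_1) = 0xE5
s_3 = Round(s_2, k_2) = 0x5B
s_4 = Round(s_3, k_3) = 0xBC
s_5 = Round(s_4, k_4) = 0xC9
s_6 = Round(s_5, k_5) = 0x9C
s_7 = Round(s_6, k_6) = 0xC5
s_8 = Round(s_7, k_7) = 0x5A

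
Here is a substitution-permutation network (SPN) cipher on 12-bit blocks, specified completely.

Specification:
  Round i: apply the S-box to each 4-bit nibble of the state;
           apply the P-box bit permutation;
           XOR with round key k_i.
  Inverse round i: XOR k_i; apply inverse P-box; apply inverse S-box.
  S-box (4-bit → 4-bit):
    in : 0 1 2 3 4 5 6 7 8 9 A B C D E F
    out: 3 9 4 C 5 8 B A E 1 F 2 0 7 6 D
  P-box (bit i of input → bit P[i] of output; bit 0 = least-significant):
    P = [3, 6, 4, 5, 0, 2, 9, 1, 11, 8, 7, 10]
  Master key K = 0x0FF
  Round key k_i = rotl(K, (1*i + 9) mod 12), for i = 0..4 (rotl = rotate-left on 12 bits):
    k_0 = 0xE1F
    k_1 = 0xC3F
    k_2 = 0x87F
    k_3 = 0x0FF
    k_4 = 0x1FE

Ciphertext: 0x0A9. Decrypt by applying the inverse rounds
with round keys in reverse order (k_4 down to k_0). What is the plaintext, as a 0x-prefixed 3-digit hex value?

0x1EF

s_0 = ciphertext = 0x0A9
s_1 = InvRound(s_0, k_4) = 0xB6E
s_2 = InvRound(s_1, k_3) = 0xD42
s_3 = InvRound(s_2, k_2) = 0x70F
s_4 = InvRound(s_3, k_1) = 0x023
s_5 = InvRound(s_4, k_0) = 0x1EF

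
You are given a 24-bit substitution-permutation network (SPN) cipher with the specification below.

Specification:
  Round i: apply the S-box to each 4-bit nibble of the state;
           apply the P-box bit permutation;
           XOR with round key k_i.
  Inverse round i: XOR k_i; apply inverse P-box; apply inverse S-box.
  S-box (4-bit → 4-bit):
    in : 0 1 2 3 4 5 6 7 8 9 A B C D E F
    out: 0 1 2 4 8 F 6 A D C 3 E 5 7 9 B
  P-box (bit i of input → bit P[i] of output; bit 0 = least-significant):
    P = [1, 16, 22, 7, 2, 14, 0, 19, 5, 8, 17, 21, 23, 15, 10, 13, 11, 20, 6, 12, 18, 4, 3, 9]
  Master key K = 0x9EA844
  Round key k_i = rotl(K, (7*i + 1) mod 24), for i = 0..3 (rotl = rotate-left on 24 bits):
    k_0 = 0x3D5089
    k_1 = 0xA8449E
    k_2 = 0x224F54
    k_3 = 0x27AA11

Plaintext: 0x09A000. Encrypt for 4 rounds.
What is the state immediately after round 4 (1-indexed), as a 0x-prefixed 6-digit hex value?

0x174289

s_0 = plaintext = 0x09A000
s_1 = Round(s_0, k_0) = 0xBDC0C9
s_2 = Round(s_1, k_1) = 0x784A43
s_3 = Round(s_2, k_2) = 0x6A7424
s_4 = Round(s_3, k_3) = 0x174289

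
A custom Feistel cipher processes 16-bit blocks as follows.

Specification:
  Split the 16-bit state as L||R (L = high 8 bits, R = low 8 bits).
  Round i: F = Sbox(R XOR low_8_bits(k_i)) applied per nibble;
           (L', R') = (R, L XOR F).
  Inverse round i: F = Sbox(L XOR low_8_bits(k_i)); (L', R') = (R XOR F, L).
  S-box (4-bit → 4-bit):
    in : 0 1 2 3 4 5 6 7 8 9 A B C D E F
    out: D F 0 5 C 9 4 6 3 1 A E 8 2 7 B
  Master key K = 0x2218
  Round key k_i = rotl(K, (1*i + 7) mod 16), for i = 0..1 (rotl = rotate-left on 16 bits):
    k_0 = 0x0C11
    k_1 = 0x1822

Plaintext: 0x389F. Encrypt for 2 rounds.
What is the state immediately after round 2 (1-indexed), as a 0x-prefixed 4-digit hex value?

s_0 = plaintext = 0x389F
s_1 = Round(s_0, k_0) = 0x9F0F
s_2 = Round(s_1, k_1) = 0x0F9D

0x0F9D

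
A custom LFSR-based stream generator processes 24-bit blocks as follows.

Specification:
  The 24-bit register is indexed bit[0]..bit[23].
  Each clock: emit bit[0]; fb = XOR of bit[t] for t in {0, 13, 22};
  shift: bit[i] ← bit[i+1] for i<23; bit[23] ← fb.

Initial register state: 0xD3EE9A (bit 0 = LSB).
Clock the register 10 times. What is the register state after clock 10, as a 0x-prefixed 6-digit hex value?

reg_0 = 0xD3EE9A
clock 1: out=0, reg = 0x69F74D
clock 2: out=1, reg = 0xB4FBA6
clock 3: out=0, reg = 0xDA7DD3
clock 4: out=1, reg = 0xED3EE9
clock 5: out=1, reg = 0xF69F74
clock 6: out=0, reg = 0xFB4FBA
clock 7: out=0, reg = 0xFDA7DD
clock 8: out=1, reg = 0xFED3EE
clock 9: out=0, reg = 0xFF69F7
clock 10: out=1, reg = 0xFFB4FB

0xFFB4FB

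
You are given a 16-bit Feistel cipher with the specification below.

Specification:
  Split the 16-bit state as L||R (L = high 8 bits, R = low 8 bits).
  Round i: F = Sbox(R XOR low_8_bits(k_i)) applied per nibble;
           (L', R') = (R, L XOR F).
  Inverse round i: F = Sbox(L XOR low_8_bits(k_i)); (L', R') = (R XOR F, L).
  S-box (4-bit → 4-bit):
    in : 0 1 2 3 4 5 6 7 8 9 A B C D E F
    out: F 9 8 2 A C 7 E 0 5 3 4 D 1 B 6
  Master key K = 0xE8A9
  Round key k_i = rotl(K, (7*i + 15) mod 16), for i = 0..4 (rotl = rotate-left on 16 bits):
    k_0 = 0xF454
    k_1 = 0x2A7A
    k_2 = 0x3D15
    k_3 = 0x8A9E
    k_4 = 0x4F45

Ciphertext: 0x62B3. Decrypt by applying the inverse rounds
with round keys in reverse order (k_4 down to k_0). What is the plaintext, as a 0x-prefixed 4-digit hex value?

s_0 = ciphertext = 0x62B3
s_1 = InvRound(s_0, k_4) = 0x3D62
s_2 = InvRound(s_1, k_3) = 0x503D
s_3 = InvRound(s_2, k_2) = 0x9150
s_4 = InvRound(s_3, k_1) = 0xE491
s_5 = InvRound(s_4, k_0) = 0xDEE4

0xDEE4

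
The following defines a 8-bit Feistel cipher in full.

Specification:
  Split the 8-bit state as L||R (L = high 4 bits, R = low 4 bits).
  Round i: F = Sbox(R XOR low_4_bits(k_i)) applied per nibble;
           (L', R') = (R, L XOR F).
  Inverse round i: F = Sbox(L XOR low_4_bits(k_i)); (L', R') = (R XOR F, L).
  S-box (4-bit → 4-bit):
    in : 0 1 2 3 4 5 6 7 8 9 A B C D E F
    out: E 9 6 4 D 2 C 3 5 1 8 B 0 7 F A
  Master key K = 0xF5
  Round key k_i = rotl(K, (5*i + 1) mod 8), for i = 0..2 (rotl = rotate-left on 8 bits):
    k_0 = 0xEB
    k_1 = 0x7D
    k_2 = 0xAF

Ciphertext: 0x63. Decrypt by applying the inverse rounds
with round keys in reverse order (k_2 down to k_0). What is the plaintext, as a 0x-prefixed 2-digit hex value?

0x1C

s_0 = ciphertext = 0x63
s_1 = InvRound(s_0, k_2) = 0x26
s_2 = InvRound(s_1, k_1) = 0xC2
s_3 = InvRound(s_2, k_0) = 0x1C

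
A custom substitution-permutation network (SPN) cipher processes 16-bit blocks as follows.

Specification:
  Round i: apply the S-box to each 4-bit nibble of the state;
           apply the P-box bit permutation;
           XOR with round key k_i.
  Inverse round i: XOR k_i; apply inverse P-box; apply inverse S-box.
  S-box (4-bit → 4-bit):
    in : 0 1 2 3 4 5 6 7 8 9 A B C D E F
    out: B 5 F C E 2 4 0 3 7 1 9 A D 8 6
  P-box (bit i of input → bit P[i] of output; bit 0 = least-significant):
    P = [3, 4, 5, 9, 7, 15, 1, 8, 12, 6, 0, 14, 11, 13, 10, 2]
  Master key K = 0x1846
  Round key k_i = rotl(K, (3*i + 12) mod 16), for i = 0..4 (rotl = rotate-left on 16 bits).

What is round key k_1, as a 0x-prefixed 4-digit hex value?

0x0C23

K = 0x1846
k_0 = rotl(K, (3*0+12) mod 16) = rotl(K, 12) = 0x6184
k_1 = rotl(K, (3*1+12) mod 16) = rotl(K, 15) = 0x0C23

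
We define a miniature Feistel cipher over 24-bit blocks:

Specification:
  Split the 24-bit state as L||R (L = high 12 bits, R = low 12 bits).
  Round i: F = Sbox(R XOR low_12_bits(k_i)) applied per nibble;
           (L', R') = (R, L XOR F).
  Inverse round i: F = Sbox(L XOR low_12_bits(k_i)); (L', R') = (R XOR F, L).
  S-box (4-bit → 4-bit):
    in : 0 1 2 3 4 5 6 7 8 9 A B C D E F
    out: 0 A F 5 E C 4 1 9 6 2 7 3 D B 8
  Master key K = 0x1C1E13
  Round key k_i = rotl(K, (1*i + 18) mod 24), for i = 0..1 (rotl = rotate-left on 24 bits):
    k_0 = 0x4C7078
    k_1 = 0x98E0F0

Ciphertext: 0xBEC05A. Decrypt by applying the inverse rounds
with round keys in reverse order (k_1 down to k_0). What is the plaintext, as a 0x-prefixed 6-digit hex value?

0xA767F9

s_0 = ciphertext = 0xBEC05A
s_1 = InvRound(s_0, k_1) = 0x7F9BEC
s_2 = InvRound(s_1, k_0) = 0xA767F9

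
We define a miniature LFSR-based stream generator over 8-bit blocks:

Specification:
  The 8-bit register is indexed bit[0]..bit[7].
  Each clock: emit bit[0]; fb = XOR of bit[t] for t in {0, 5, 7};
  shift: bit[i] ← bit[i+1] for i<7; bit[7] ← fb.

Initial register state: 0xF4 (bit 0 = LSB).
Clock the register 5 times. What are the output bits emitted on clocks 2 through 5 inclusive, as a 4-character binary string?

0101

reg_0 = 0xF4
clock 1: out=0, reg = 0x7A
clock 2: out=0, reg = 0xBD
clock 3: out=1, reg = 0xDE
clock 4: out=0, reg = 0xEF
clock 5: out=1, reg = 0xF7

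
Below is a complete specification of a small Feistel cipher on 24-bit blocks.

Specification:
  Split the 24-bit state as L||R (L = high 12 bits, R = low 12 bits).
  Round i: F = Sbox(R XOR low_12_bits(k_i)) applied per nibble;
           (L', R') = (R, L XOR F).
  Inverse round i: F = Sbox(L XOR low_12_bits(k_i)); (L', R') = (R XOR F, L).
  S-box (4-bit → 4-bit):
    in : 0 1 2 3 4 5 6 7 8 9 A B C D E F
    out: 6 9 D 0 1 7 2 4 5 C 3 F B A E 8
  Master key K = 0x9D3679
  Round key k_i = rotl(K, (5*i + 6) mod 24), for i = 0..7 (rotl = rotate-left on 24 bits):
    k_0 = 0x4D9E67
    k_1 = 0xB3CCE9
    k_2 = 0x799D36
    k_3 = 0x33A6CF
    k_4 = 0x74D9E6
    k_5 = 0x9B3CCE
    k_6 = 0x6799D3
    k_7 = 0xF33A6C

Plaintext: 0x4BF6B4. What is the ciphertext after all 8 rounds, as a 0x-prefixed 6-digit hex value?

0x6A565B

s_0 = plaintext = 0x4BF6B4
s_1 = Round(s_0, k_0) = 0x6B411F
s_2 = Round(s_1, k_1) = 0x11FC36
s_3 = Round(s_2, k_2) = 0xC36879
s_4 = Round(s_3, k_3) = 0x8792C4
s_5 = Round(s_4, k_4) = 0x2C47A4
s_6 = Round(s_5, k_5) = 0x7A4DE7
s_7 = Round(s_6, k_6) = 0xDE76A5
s_8 = Round(s_7, k_7) = 0x6A565B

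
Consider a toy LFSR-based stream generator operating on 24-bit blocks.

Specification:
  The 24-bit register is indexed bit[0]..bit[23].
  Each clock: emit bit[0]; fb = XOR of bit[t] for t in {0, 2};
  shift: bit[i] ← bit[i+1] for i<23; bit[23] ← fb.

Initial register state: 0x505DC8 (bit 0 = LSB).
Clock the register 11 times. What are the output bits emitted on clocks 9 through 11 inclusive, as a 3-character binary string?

reg_0 = 0x505DC8
clock 1: out=0, reg = 0x282EE4
clock 2: out=0, reg = 0x941772
clock 3: out=0, reg = 0x4A0BB9
clock 4: out=1, reg = 0xA505DC
clock 5: out=0, reg = 0xD282EE
clock 6: out=0, reg = 0xE94177
clock 7: out=1, reg = 0x74A0BB
clock 8: out=1, reg = 0xBA505D
clock 9: out=1, reg = 0x5D282E
clock 10: out=0, reg = 0xAE9417
clock 11: out=1, reg = 0x574A0B

101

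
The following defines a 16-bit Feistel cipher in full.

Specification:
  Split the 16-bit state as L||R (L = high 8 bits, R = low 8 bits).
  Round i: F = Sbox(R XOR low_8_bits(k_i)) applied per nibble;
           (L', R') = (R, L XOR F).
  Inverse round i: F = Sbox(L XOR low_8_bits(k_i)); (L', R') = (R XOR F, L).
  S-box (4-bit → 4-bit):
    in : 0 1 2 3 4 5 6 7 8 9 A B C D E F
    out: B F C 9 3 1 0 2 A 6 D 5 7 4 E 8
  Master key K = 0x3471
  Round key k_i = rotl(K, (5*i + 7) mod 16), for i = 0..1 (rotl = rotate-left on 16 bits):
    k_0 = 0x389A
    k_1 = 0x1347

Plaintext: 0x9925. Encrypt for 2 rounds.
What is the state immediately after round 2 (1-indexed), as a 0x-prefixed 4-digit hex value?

0xC185

s_0 = plaintext = 0x9925
s_1 = Round(s_0, k_0) = 0x25C1
s_2 = Round(s_1, k_1) = 0xC185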